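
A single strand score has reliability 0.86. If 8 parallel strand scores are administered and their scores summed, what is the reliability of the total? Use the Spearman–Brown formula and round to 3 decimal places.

0.980

ρ_k = kρ / (1 + (k−1)ρ) = 8·0.86 / (1 + 7·0.86) = 6.880 / 7.020 = 0.980.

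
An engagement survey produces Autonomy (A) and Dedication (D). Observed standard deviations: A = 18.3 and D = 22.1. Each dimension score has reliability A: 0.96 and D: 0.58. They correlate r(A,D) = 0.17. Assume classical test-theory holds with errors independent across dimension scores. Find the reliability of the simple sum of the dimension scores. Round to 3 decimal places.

0.773

Var(A+D) = 18.3² + 22.1² + 2·[18.3·22.1·0.17] = 823.3 + 137.506 = 960.806.
Because errors are independent across components, Cov(Tᵢ,Tⱼ) = Cov(Xᵢ,Xⱼ); the off-diagonal part of the true-score variance is the same as above.
True-score variance = [18.3²·0.96 + 22.1²·0.58] + 137.506 = 604.772 + 137.506 = 742.278.
Reliability = 742.278 / 960.806 = 0.773.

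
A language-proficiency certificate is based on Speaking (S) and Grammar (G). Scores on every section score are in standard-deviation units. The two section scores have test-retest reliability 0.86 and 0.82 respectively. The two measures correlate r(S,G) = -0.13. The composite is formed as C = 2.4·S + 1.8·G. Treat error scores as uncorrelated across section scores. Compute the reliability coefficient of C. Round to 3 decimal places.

Var(C) = 2.4² + 1.8² + 2·[4.32·(-0.13)] = 9 − 1.1232 = 7.8768.
Because errors are independent across components, Cov(Tᵢ,Tⱼ) = Cov(Xᵢ,Xⱼ); the off-diagonal part of the true-score variance is the same as above.
True-score variance = [2.4²·0.86 + 1.8²·0.82] − 1.1232 = 7.6104 − 1.1232 = 6.4872.
Reliability = 6.4872 / 7.8768 = 0.824.

0.824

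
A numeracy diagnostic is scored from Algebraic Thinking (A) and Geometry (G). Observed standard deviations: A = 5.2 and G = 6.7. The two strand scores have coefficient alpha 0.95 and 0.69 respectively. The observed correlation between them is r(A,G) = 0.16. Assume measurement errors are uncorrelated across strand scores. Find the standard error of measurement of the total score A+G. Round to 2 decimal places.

3.91

Var(total) = 71.93 + 11.1488 = 83.0788.
True-score variance = 56.6621 + 11.1488 = 67.8109, so reliability = 0.8162.
Error variance = 83.0788 − 67.8109 = 15.2679; SEM = √15.2679 = 3.91.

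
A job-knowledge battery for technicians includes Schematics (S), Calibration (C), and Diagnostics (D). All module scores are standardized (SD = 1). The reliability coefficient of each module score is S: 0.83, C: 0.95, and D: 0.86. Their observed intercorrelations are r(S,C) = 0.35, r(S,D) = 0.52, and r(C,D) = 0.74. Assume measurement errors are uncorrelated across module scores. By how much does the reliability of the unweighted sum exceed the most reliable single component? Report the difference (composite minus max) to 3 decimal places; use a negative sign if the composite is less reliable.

Var(sum) = 3 + 3.22 = 6.22; true-score variance = 2.64 + 3.22 = 5.86; composite reliability = 0.9421.
Max component reliability = 0.9500.
Difference = 0.9421 − 0.9500 = -0.008.

-0.008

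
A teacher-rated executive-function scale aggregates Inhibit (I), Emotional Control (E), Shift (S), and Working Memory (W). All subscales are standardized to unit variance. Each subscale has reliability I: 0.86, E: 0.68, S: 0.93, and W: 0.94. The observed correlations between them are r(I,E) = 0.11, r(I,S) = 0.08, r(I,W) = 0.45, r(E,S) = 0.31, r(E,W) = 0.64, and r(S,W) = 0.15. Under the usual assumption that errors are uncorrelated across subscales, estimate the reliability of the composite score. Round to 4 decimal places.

0.9211

Var(I+E+S+W) = 4 + 2·[0.11 + 0.08 + 0.45 + 0.31 + 0.64 + 0.15] = 4 + 3.48 = 7.48.
Under uncorrelated errors the observed covariances equal the true-score covariances, so only the own-variance terms attenuate.
True-score variance = [0.86 + 0.68 + 0.93 + 0.94] + 3.48 = 3.41 + 3.48 = 6.89.
Reliability = 6.89 / 7.48 = 0.9211.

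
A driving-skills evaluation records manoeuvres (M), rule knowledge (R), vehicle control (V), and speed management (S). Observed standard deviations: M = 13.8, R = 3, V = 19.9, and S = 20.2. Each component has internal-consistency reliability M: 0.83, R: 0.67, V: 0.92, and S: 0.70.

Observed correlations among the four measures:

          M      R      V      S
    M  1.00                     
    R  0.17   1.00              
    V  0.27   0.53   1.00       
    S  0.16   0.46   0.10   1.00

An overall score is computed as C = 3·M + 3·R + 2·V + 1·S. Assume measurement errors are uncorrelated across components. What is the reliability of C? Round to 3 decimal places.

Var(C) = 3²·13.8² + 3²·3² + 2²·19.9² + 20.2² + 2·[9·13.8·3·0.17 + 6·13.8·19.9·0.27 + 3·13.8·20.2·0.16 + 6·3·19.9·0.53 + 3·3·20.2·0.46 + 2·19.9·20.2·0.10] = 3787.04 + 1991.8 = 5778.84.
Because errors are independent across components, Cov(Tᵢ,Tⱼ) = Cov(Xᵢ,Xⱼ); the off-diagonal part of the true-score variance is the same as above.
True-score variance = [3²·13.8²·0.83 + 3²·3²·0.67 + 2²·19.9²·0.92 + 20.2²·0.70] + 1991.8 = 3219.8 + 1991.8 = 5211.6.
Reliability = 5211.6 / 5778.84 = 0.902.

0.902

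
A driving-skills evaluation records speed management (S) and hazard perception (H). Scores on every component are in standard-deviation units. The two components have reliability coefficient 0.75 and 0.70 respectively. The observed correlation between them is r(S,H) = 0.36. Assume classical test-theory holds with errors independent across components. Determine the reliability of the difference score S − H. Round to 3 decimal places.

Var(S−H) = 1 + 1 − 2·0.36 = 2 − 0.72 = 1.28.
Under uncorrelated errors the observed covariances equal the true-score covariances, so only the own-variance terms attenuate.
True-score variance = [0.75 + 0.70] − 0.72 = 1.45 − 0.72 = 0.73.
Reliability = 0.73 / 1.28 = 0.570.

0.570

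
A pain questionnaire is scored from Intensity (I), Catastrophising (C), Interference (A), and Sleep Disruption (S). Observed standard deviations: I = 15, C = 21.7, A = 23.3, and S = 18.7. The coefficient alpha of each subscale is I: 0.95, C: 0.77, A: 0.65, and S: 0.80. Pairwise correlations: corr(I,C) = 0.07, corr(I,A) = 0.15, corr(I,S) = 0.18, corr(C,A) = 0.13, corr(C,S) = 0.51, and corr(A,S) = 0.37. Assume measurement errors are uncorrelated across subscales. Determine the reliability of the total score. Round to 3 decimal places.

0.860

Var(I+C+A+S) = 15² + 21.7² + 23.3² + 18.7² + 2·[15·21.7·0.07 + 15·23.3·0.15 + 15·18.7·0.18 + 21.7·23.3·0.13 + 21.7·18.7·0.51 + 23.3·18.7·0.37] = 1588.47 + 1119.19 = 2707.66.
With uncorrelated errors the cross-covariances are all true-score covariance, so they carry over unchanged; only the diagonal terms shrink to ρᵢσᵢ².
True-score variance = [15²·0.95 + 21.7²·0.77 + 23.3²·0.65 + 18.7²·0.80] + 1119.19 = 1208.97 + 1119.19 = 2328.16.
Reliability = 2328.16 / 2707.66 = 0.860.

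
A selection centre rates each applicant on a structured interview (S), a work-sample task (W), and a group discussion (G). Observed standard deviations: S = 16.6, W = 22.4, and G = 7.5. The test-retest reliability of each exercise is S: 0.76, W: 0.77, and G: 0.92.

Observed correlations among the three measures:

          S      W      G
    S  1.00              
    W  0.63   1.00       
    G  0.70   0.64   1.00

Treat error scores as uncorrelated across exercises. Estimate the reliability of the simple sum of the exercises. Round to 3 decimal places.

0.890

Var(S+W+G) = 16.6² + 22.4² + 7.5² + 2·[16.6·22.4·0.63 + 16.6·7.5·0.70 + 22.4·7.5·0.64] = 833.57 + 857.858 = 1691.43.
With uncorrelated errors the cross-covariances are all true-score covariance, so they carry over unchanged; only the diagonal terms shrink to ρᵢσᵢ².
True-score variance = [16.6²·0.76 + 22.4²·0.77 + 7.5²·0.92] + 857.858 = 647.531 + 857.858 = 1505.39.
Reliability = 1505.39 / 1691.43 = 0.890.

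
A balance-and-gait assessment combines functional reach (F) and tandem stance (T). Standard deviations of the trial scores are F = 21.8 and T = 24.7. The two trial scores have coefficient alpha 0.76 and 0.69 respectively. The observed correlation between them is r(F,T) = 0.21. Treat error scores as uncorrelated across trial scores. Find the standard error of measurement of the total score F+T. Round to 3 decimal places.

17.412

Var(total) = 1085.33 + 226.153 = 1311.48.
True-score variance = 782.144 + 226.153 = 1008.3, so reliability = 0.7688.
Error variance = 1311.48 − 1008.3 = 303.186; SEM = √303.186 = 17.412.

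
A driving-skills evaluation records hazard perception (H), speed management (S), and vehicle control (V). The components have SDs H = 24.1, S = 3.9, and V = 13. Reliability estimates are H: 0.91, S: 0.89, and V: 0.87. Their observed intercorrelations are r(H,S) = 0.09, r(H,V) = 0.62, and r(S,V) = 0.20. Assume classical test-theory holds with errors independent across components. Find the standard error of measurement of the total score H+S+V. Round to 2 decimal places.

Var(total) = 765.02 + 425.69 = 1190.71.
True-score variance = 689.104 + 425.69 = 1114.79, so reliability = 0.9362.
Error variance = 1190.71 − 1114.79 = 75.916; SEM = √75.916 = 8.71.

8.71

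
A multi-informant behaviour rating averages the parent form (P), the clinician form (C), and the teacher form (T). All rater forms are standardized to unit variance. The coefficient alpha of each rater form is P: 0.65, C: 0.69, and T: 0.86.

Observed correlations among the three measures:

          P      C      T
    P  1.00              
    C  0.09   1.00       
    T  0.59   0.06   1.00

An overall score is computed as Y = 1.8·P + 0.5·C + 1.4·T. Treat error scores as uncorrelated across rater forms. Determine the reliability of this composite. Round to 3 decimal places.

Var(Y) = 1.8² + 0.5² + 1.4² + 2·[0.9·0.09 + 2.52·0.59 + 0.7·0.06] = 5.45 + 3.2196 = 8.6696.
Under uncorrelated errors the observed covariances equal the true-score covariances, so only the own-variance terms attenuate.
True-score variance = [1.8²·0.65 + 0.5²·0.69 + 1.4²·0.86] + 3.2196 = 3.9641 + 3.2196 = 7.1837.
Reliability = 7.1837 / 8.6696 = 0.829.

0.829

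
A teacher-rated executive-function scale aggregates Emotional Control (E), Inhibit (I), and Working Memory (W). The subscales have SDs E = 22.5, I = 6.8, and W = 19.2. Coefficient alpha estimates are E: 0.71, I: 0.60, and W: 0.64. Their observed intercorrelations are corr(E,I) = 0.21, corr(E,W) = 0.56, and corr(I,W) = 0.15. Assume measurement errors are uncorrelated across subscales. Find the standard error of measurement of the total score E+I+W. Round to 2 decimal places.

Var(total) = 921.13 + 587.268 = 1508.4.
True-score variance = 623.111 + 587.268 = 1210.38, so reliability = 0.8024.
Error variance = 1508.4 − 1210.38 = 298.019; SEM = √298.019 = 17.26.

17.26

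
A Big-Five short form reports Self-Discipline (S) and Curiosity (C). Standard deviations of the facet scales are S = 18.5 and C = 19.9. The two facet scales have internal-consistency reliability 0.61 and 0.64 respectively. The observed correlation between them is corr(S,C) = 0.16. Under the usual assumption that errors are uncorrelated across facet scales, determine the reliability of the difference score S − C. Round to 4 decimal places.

Var(S−C) = 18.5² + 19.9² − 2·18.5·19.9·0.16 = 738.26 − 117.808 = 620.452.
With uncorrelated errors the cross-covariances are all true-score covariance, so they carry over unchanged; only the diagonal terms shrink to ρᵢσᵢ².
True-score variance = [18.5²·0.61 + 19.9²·0.64] − 117.808 = 462.219 − 117.808 = 344.411.
Reliability = 344.411 / 620.452 = 0.5551.

0.5551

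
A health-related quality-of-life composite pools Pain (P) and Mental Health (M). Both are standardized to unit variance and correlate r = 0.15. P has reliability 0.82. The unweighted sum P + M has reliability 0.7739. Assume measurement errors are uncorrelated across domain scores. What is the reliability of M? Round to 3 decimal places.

Var(P+M) = 2 + 2·0.15 = 2.300.
True-score variance = ρ_P + ρ_M + 2·0.15, so 0.7739 = (0.82 + ρ_M + 0.30) / 2.300.
ρ_M = 0.7739·2.300 − 0.82 − 0.30 = 0.660.

0.660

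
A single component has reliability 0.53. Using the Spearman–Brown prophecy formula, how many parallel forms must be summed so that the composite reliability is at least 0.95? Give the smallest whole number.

17

k ≥ ρ*(1−ρ₁)/(ρ₁(1−ρ*)) = 0.95·0.47 / (0.53·0.05) = 16.849.
Smallest integer k = 17.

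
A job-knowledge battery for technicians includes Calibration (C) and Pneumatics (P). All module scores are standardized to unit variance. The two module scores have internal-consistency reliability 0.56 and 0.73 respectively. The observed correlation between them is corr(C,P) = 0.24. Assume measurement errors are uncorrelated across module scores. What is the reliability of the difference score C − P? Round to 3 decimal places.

Var(C−P) = 1 + 1 − 2·0.24 = 2 − 0.48 = 1.52.
Because errors are independent across components, Cov(Tᵢ,Tⱼ) = Cov(Xᵢ,Xⱼ); the off-diagonal part of the true-score variance is the same as above.
True-score variance = [0.56 + 0.73] − 0.48 = 1.29 − 0.48 = 0.81.
Reliability = 0.81 / 1.52 = 0.533.

0.533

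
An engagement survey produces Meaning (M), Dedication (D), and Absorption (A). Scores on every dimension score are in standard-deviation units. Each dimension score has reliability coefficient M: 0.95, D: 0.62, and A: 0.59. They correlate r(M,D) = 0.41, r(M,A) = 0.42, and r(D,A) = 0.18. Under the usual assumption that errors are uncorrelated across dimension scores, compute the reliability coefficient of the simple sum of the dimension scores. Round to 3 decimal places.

Var(M+D+A) = 3 + 2·[0.41 + 0.42 + 0.18] = 3 + 2.02 = 5.02.
Under uncorrelated errors the observed covariances equal the true-score covariances, so only the own-variance terms attenuate.
True-score variance = [0.95 + 0.62 + 0.59] + 2.02 = 2.16 + 2.02 = 4.18.
Reliability = 4.18 / 5.02 = 0.833.

0.833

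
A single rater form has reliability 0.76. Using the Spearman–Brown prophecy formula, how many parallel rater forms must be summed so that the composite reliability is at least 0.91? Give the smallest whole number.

4

k ≥ ρ*(1−ρ₁)/(ρ₁(1−ρ*)) = 0.91·0.24 / (0.76·0.09) = 3.193.
Smallest integer k = 4.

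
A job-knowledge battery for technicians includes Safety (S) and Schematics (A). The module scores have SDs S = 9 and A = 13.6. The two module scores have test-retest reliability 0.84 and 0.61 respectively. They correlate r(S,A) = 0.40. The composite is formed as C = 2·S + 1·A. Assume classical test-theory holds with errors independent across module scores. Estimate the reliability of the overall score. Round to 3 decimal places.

0.824

Var(C) = 2²·9² + 13.6² + 2·[2·9·13.6·0.40] = 508.96 + 195.84 = 704.8.
With uncorrelated errors the cross-covariances are all true-score covariance, so they carry over unchanged; only the diagonal terms shrink to ρᵢσᵢ².
True-score variance = [2²·9²·0.84 + 13.6²·0.61] + 195.84 = 384.986 + 195.84 = 580.826.
Reliability = 580.826 / 704.8 = 0.824.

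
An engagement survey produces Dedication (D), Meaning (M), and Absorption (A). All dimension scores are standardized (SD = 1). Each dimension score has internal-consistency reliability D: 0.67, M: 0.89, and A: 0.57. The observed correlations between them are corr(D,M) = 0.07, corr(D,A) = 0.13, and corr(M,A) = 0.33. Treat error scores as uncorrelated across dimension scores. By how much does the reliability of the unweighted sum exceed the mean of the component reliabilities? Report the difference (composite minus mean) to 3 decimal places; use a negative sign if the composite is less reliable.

Var(sum) = 3 + 1.06 = 4.06; true-score variance = 2.13 + 1.06 = 3.19; composite reliability = 0.7857.
Mean component reliability = 0.7100.
Difference = 0.7857 − 0.7100 = 0.076.

0.076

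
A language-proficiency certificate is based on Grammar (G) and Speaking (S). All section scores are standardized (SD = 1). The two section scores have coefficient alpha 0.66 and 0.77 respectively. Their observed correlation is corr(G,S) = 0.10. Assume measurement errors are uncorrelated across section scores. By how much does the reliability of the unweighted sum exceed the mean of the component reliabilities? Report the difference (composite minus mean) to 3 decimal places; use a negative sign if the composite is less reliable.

Var(sum) = 2 + 0.2 = 2.2; true-score variance = 1.43 + 0.2 = 1.63; composite reliability = 0.7409.
Mean component reliability = 0.7150.
Difference = 0.7409 − 0.7150 = 0.026.

0.026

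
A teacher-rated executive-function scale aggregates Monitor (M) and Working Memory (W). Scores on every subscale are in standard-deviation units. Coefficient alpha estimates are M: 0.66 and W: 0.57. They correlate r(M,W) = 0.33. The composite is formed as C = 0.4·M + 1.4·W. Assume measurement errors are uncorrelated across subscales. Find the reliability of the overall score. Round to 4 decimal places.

0.6396

Var(C) = 0.4² + 1.4² + 2·[0.56·0.33] = 2.12 + 0.3696 = 2.4896.
With uncorrelated errors the cross-covariances are all true-score covariance, so they carry over unchanged; only the diagonal terms shrink to ρᵢσᵢ².
True-score variance = [0.4²·0.66 + 1.4²·0.57] + 0.3696 = 1.2228 + 0.3696 = 1.5924.
Reliability = 1.5924 / 2.4896 = 0.6396.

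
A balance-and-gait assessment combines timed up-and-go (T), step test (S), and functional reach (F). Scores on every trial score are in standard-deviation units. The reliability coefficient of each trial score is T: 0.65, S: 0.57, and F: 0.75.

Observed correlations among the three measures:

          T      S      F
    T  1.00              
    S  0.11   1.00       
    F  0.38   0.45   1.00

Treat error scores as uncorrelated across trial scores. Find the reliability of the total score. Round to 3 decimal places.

Var(T+S+F) = 3 + 2·[0.11 + 0.38 + 0.45] = 3 + 1.88 = 4.88.
Because errors are independent across components, Cov(Tᵢ,Tⱼ) = Cov(Xᵢ,Xⱼ); the off-diagonal part of the true-score variance is the same as above.
True-score variance = [0.65 + 0.57 + 0.75] + 1.88 = 1.97 + 1.88 = 3.85.
Reliability = 3.85 / 4.88 = 0.789.

0.789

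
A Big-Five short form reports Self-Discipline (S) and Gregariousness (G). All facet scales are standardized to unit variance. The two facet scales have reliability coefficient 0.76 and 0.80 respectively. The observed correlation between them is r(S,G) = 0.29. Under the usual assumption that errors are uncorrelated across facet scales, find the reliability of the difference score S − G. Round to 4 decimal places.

0.6901

Var(S−G) = 1 + 1 − 2·0.29 = 2 − 0.58 = 1.42.
Under uncorrelated errors the observed covariances equal the true-score covariances, so only the own-variance terms attenuate.
True-score variance = [0.76 + 0.80] − 0.58 = 1.56 − 0.58 = 0.98.
Reliability = 0.98 / 1.42 = 0.6901.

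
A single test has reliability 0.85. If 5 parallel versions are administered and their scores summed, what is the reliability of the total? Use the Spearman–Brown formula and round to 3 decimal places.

ρ_k = kρ / (1 + (k−1)ρ) = 5·0.85 / (1 + 4·0.85) = 4.250 / 4.400 = 0.966.

0.966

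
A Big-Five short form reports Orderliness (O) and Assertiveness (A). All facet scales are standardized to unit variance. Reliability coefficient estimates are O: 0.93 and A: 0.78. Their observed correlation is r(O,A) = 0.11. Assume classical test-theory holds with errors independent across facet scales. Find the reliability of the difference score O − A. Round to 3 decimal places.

0.837

Var(O−A) = 1 + 1 − 2·0.11 = 2 − 0.22 = 1.78.
With uncorrelated errors the cross-covariances are all true-score covariance, so they carry over unchanged; only the diagonal terms shrink to ρᵢσᵢ².
True-score variance = [0.93 + 0.78] − 0.22 = 1.71 − 0.22 = 1.49.
Reliability = 1.49 / 1.78 = 0.837.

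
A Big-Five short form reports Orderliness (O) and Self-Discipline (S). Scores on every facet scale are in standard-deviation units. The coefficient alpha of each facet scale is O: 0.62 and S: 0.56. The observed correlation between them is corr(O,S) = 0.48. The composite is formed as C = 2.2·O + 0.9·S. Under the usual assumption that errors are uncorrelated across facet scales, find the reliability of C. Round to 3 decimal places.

Var(C) = 2.2² + 0.9² + 2·[1.98·0.48] = 5.65 + 1.9008 = 7.5508.
With uncorrelated errors the cross-covariances are all true-score covariance, so they carry over unchanged; only the diagonal terms shrink to ρᵢσᵢ².
True-score variance = [2.2²·0.62 + 0.9²·0.56] + 1.9008 = 3.4544 + 1.9008 = 5.3552.
Reliability = 5.3552 / 7.5508 = 0.709.

0.709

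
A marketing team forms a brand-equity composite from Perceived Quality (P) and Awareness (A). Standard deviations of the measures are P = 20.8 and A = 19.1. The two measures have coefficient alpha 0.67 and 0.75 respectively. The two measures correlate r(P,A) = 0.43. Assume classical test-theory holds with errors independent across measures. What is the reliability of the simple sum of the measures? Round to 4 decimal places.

0.7946

Var(P+A) = 20.8² + 19.1² + 2·[20.8·19.1·0.43] = 797.45 + 341.661 = 1139.11.
With uncorrelated errors the cross-covariances are all true-score covariance, so they carry over unchanged; only the diagonal terms shrink to ρᵢσᵢ².
True-score variance = [20.8²·0.67 + 19.1²·0.75] + 341.661 = 563.476 + 341.661 = 905.137.
Reliability = 905.137 / 1139.11 = 0.7946.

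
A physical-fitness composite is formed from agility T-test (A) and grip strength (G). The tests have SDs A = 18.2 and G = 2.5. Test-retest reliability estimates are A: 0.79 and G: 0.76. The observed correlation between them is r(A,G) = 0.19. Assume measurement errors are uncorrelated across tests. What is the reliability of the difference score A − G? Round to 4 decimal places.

Var(A−G) = 18.2² + 2.5² − 2·18.2·2.5·0.19 = 337.49 − 17.29 = 320.2.
With uncorrelated errors the cross-covariances are all true-score covariance, so they carry over unchanged; only the diagonal terms shrink to ρᵢσᵢ².
True-score variance = [18.2²·0.79 + 2.5²·0.76] − 17.29 = 266.43 − 17.29 = 249.14.
Reliability = 249.14 / 320.2 = 0.7781.

0.7781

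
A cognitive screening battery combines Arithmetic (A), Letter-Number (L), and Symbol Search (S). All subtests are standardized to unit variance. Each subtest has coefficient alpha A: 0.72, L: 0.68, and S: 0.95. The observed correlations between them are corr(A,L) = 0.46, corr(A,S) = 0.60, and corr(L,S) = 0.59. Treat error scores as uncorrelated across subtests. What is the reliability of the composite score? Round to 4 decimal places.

0.8968

Var(A+L+S) = 3 + 2·[0.46 + 0.60 + 0.59] = 3 + 3.3 = 6.3.
With uncorrelated errors the cross-covariances are all true-score covariance, so they carry over unchanged; only the diagonal terms shrink to ρᵢσᵢ².
True-score variance = [0.72 + 0.68 + 0.95] + 3.3 = 2.35 + 3.3 = 5.65.
Reliability = 5.65 / 6.3 = 0.8968.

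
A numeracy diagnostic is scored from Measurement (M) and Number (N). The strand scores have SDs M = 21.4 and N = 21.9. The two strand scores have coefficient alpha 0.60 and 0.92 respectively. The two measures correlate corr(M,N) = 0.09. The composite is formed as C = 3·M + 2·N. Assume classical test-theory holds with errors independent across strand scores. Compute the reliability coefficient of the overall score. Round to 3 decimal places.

Var(C) = 3²·21.4² + 2²·21.9² + 2·[6·21.4·21.9·0.09] = 6040.08 + 506.153 = 6546.23.
With uncorrelated errors the cross-covariances are all true-score covariance, so they carry over unchanged; only the diagonal terms shrink to ρᵢσᵢ².
True-score variance = [3²·21.4²·0.60 + 2²·21.9²·0.92] + 506.153 = 4237.95 + 506.153 = 4744.1.
Reliability = 4744.1 / 6546.23 = 0.725.

0.725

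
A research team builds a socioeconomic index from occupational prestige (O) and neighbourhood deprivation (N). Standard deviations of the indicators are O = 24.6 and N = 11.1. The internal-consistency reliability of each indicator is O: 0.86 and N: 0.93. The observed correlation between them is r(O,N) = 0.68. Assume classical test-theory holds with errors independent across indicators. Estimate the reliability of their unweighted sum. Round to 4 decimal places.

Var(O+N) = 24.6² + 11.1² + 2·[24.6·11.1·0.68] = 728.37 + 371.362 = 1099.73.
Because errors are independent across components, Cov(Tᵢ,Tⱼ) = Cov(Xᵢ,Xⱼ); the off-diagonal part of the true-score variance is the same as above.
True-score variance = [24.6²·0.86 + 11.1²·0.93] + 371.362 = 635.023 + 371.362 = 1006.38.
Reliability = 1006.38 / 1099.73 = 0.9151.

0.9151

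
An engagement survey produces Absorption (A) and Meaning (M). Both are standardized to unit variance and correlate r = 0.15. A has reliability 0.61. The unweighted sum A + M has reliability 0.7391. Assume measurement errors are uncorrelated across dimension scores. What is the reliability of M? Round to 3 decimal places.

Var(A+M) = 2 + 2·0.15 = 2.300.
True-score variance = ρ_A + ρ_M + 2·0.15, so 0.7391 = (0.61 + ρ_M + 0.30) / 2.300.
ρ_M = 0.7391·2.300 − 0.61 − 0.30 = 0.790.

0.790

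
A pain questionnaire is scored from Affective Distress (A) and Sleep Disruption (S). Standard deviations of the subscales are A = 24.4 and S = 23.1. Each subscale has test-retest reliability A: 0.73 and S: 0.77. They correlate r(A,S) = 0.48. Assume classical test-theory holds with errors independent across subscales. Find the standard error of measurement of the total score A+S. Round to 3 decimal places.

16.837

Var(total) = 1128.97 + 541.094 = 1670.06.
True-score variance = 845.492 + 541.094 = 1386.59, so reliability = 0.8303.
Error variance = 1670.06 − 1386.59 = 283.477; SEM = √283.477 = 16.837.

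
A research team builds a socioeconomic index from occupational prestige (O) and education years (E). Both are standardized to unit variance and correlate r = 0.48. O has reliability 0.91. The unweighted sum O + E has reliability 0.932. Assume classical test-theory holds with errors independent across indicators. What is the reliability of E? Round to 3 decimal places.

Var(O+E) = 2 + 2·0.48 = 2.960.
True-score variance = ρ_O + ρ_E + 2·0.48, so 0.932 = (0.91 + ρ_E + 0.96) / 2.960.
ρ_E = 0.932·2.960 − 0.91 − 0.96 = 0.889.

0.889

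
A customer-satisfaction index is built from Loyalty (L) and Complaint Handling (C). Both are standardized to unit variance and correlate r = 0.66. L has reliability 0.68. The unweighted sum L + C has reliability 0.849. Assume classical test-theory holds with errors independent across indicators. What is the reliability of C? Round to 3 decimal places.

0.819

Var(L+C) = 2 + 2·0.66 = 3.320.
True-score variance = ρ_L + ρ_C + 2·0.66, so 0.849 = (0.68 + ρ_C + 1.32) / 3.320.
ρ_C = 0.849·3.320 − 0.68 − 1.32 = 0.819.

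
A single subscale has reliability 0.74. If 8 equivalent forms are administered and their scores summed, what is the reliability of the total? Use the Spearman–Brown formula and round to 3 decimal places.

0.958

ρ_k = kρ / (1 + (k−1)ρ) = 8·0.74 / (1 + 7·0.74) = 5.920 / 6.180 = 0.958.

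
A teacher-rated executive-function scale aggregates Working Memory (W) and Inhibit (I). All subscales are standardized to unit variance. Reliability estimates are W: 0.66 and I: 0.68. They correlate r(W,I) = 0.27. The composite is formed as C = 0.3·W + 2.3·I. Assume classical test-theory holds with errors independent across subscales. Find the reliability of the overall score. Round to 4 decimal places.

0.7004

Var(C) = 0.3² + 2.3² + 2·[0.69·0.27] = 5.38 + 0.3726 = 5.7526.
Under uncorrelated errors the observed covariances equal the true-score covariances, so only the own-variance terms attenuate.
True-score variance = [0.3²·0.66 + 2.3²·0.68] + 0.3726 = 3.6566 + 0.3726 = 4.0292.
Reliability = 4.0292 / 5.7526 = 0.7004.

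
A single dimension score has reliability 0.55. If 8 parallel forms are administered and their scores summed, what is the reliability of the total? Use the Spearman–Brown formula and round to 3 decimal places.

0.907

ρ_k = kρ / (1 + (k−1)ρ) = 8·0.55 / (1 + 7·0.55) = 4.400 / 4.850 = 0.907.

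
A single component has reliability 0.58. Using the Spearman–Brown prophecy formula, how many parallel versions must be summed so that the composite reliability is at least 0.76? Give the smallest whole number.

k ≥ ρ*(1−ρ₁)/(ρ₁(1−ρ*)) = 0.76·0.42 / (0.58·0.24) = 2.293.
Smallest integer k = 3.

3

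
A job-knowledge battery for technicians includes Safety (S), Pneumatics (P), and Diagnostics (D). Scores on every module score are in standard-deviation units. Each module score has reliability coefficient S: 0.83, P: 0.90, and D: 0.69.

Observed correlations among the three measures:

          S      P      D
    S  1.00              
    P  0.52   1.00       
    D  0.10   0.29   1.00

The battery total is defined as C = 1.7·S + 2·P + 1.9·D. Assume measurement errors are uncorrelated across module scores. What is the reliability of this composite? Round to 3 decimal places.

0.881

Var(C) = 1.7² + 2² + 1.9² + 2·[3.4·0.52 + 3.23·0.10 + 3.8·0.29] = 10.5 + 6.386 = 16.886.
Under uncorrelated errors the observed covariances equal the true-score covariances, so only the own-variance terms attenuate.
True-score variance = [1.7²·0.83 + 2²·0.90 + 1.9²·0.69] + 6.386 = 8.4896 + 6.386 = 14.8756.
Reliability = 14.8756 / 16.886 = 0.881.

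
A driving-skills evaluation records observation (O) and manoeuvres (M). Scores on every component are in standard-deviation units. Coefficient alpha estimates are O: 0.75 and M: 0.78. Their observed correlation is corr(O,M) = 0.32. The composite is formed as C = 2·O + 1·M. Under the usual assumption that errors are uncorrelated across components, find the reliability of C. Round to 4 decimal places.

Var(C) = 2² + 1 + 2·[2·0.32] = 5 + 1.28 = 6.28.
Because errors are independent across components, Cov(Tᵢ,Tⱼ) = Cov(Xᵢ,Xⱼ); the off-diagonal part of the true-score variance is the same as above.
True-score variance = [2²·0.75 + 0.78] + 1.28 = 3.78 + 1.28 = 5.06.
Reliability = 5.06 / 6.28 = 0.8057.

0.8057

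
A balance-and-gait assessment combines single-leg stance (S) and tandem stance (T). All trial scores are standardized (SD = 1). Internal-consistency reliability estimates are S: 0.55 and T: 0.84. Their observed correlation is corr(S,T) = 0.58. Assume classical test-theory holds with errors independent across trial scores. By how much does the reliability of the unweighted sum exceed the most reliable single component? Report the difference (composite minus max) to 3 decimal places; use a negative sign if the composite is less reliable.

-0.033

Var(sum) = 2 + 1.16 = 3.16; true-score variance = 1.39 + 1.16 = 2.55; composite reliability = 0.8070.
Max component reliability = 0.8400.
Difference = 0.8070 − 0.8400 = -0.033.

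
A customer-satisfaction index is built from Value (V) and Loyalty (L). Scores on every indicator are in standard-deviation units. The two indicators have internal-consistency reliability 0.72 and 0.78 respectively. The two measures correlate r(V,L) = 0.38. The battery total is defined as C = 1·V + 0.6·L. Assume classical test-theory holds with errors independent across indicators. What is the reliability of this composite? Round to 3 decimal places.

Var(C) = 1 + 0.6² + 2·[0.6·0.38] = 1.36 + 0.456 = 1.816.
With uncorrelated errors the cross-covariances are all true-score covariance, so they carry over unchanged; only the diagonal terms shrink to ρᵢσᵢ².
True-score variance = [0.72 + 0.6²·0.78] + 0.456 = 1.0008 + 0.456 = 1.4568.
Reliability = 1.4568 / 1.816 = 0.802.

0.802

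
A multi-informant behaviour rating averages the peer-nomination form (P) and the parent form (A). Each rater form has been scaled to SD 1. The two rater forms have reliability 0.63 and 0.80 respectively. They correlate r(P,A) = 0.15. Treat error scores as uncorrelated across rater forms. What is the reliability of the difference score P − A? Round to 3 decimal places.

0.665

Var(P−A) = 1 + 1 − 2·0.15 = 2 − 0.3 = 1.7.
Under uncorrelated errors the observed covariances equal the true-score covariances, so only the own-variance terms attenuate.
True-score variance = [0.63 + 0.80] − 0.3 = 1.43 − 0.3 = 1.13.
Reliability = 1.13 / 1.7 = 0.665.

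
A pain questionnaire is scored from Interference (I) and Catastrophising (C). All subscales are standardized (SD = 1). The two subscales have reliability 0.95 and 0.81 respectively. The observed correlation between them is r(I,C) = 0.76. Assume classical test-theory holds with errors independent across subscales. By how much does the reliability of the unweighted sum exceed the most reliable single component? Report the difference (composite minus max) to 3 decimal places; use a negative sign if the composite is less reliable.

Var(sum) = 2 + 1.52 = 3.52; true-score variance = 1.76 + 1.52 = 3.28; composite reliability = 0.9318.
Max component reliability = 0.9500.
Difference = 0.9318 − 0.9500 = -0.018.

-0.018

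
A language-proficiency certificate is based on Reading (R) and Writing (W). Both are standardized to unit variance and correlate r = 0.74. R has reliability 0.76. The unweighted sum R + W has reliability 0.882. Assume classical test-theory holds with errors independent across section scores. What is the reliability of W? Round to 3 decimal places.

Var(R+W) = 2 + 2·0.74 = 3.480.
True-score variance = ρ_R + ρ_W + 2·0.74, so 0.882 = (0.76 + ρ_W + 1.48) / 3.480.
ρ_W = 0.882·3.480 − 0.76 − 1.48 = 0.829.

0.829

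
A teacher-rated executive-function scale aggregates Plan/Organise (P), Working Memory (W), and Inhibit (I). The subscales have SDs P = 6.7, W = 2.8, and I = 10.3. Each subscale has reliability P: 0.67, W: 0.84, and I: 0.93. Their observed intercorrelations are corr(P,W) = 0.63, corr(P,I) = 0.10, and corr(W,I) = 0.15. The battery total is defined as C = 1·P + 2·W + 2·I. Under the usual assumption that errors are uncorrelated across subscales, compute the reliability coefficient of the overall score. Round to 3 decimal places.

Var(C) = 6.7² + 2²·2.8² + 2²·10.3² + 2·[2·6.7·2.8·0.63 + 2·6.7·10.3·0.10 + 4·2.8·10.3·0.15] = 500.61 + 109.487 = 610.097.
Under uncorrelated errors the observed covariances equal the true-score covariances, so only the own-variance terms attenuate.
True-score variance = [6.7²·0.67 + 2²·2.8²·0.84 + 2²·10.3²·0.93] + 109.487 = 451.074 + 109.487 = 560.561.
Reliability = 560.561 / 610.097 = 0.919.

0.919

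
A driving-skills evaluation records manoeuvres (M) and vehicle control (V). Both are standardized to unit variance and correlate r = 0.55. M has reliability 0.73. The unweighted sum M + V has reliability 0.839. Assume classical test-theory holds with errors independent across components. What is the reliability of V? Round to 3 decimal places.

0.771

Var(M+V) = 2 + 2·0.55 = 3.100.
True-score variance = ρ_M + ρ_V + 2·0.55, so 0.839 = (0.73 + ρ_V + 1.10) / 3.100.
ρ_V = 0.839·3.100 − 0.73 − 1.10 = 0.771.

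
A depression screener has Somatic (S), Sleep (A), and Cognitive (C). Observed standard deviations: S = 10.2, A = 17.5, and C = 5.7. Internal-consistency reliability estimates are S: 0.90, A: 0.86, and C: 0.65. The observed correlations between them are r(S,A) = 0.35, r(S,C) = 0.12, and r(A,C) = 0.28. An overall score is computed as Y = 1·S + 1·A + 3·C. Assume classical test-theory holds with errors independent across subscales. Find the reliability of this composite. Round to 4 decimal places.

Var(Y) = 10.2² + 17.5² + 3²·5.7² + 2·[10.2·17.5·0.35 + 3·10.2·5.7·0.12 + 3·17.5·5.7·0.28] = 702.7 + 334.391 = 1037.09.
With uncorrelated errors the cross-covariances are all true-score covariance, so they carry over unchanged; only the diagonal terms shrink to ρᵢσᵢ².
True-score variance = [10.2²·0.90 + 17.5²·0.86 + 3²·5.7²·0.65] + 334.391 = 547.077 + 334.391 = 881.468.
Reliability = 881.468 / 1037.09 = 0.8499.

0.8499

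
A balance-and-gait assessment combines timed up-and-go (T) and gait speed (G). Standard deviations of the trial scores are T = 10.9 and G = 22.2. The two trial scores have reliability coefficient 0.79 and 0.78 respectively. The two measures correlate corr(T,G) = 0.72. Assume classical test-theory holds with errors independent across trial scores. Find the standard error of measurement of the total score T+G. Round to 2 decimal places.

Var(total) = 611.65 + 348.451 = 960.101.
True-score variance = 478.275 + 348.451 = 826.726, so reliability = 0.8611.
Error variance = 960.101 − 826.726 = 133.375; SEM = √133.375 = 11.55.

11.55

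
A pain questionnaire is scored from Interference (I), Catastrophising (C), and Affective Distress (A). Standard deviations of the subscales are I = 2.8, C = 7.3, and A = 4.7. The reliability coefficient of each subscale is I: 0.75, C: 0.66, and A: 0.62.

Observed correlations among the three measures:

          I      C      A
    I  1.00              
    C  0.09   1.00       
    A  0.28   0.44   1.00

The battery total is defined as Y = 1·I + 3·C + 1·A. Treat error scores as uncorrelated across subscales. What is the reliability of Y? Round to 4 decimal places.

0.7196

Var(Y) = 2.8² + 3²·7.3² + 4.7² + 2·[3·2.8·7.3·0.09 + 2.8·4.7·0.28 + 3·7.3·4.7·0.44] = 509.54 + 108.986 = 618.526.
Under uncorrelated errors the observed covariances equal the true-score covariances, so only the own-variance terms attenuate.
True-score variance = [2.8²·0.75 + 3²·7.3²·0.66 + 4.7²·0.62] + 108.986 = 336.118 + 108.986 = 445.104.
Reliability = 445.104 / 618.526 = 0.7196.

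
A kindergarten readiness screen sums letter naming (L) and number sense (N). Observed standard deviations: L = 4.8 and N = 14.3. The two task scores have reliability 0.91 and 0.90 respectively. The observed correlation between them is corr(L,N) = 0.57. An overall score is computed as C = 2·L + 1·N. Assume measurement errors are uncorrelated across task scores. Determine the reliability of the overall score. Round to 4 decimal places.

0.9366

Var(C) = 2²·4.8² + 14.3² + 2·[2·4.8·14.3·0.57] = 296.65 + 156.499 = 453.149.
With uncorrelated errors the cross-covariances are all true-score covariance, so they carry over unchanged; only the diagonal terms shrink to ρᵢσᵢ².
True-score variance = [2²·4.8²·0.91 + 14.3²·0.90] + 156.499 = 267.907 + 156.499 = 424.406.
Reliability = 424.406 / 453.149 = 0.9366.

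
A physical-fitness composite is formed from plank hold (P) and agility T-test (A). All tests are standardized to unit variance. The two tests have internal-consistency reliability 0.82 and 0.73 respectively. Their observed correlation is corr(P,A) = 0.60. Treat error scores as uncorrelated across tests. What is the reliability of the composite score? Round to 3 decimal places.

Var(P+A) = 2 + 2·[0.60] = 2 + 1.2 = 3.2.
Because errors are independent across components, Cov(Tᵢ,Tⱼ) = Cov(Xᵢ,Xⱼ); the off-diagonal part of the true-score variance is the same as above.
True-score variance = [0.82 + 0.73] + 1.2 = 1.55 + 1.2 = 2.75.
Reliability = 2.75 / 3.2 = 0.859.

0.859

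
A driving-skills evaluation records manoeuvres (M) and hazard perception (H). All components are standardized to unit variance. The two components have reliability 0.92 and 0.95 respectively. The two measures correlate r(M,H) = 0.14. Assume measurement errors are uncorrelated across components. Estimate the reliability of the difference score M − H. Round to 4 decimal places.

0.9244

Var(M−H) = 1 + 1 − 2·0.14 = 2 − 0.28 = 1.72.
With uncorrelated errors the cross-covariances are all true-score covariance, so they carry over unchanged; only the diagonal terms shrink to ρᵢσᵢ².
True-score variance = [0.92 + 0.95] − 0.28 = 1.87 − 0.28 = 1.59.
Reliability = 1.59 / 1.72 = 0.9244.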